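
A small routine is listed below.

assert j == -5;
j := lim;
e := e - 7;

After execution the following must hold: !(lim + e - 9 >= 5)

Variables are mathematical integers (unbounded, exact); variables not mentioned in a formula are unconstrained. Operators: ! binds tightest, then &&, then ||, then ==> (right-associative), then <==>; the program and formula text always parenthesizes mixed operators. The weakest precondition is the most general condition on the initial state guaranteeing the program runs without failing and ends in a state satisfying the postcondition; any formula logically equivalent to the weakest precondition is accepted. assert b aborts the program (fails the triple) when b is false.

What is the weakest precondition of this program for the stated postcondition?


Working backward. After the program, the postcondition !(lim + e - 9 >= 5) must hold; in canonical form it is !(e + lim >= 14).
Before e := e - 7: !(e + lim >= 21)
Before j := lim: !(e + lim >= 21)
Before assert j == -5: j == -5 && (!(e + lim >= 21))
Answer: WP = j == -5 && (!(e + lim >= 21))


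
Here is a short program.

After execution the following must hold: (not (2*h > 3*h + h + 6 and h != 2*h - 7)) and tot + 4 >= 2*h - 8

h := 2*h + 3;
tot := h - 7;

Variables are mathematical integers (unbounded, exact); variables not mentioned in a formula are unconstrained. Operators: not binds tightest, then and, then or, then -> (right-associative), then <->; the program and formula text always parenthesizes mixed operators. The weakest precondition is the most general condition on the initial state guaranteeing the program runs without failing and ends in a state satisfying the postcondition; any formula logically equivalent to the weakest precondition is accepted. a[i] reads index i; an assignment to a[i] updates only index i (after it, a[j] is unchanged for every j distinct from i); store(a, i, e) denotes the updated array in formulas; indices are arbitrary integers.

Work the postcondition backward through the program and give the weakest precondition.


Working backward. After the program, the postcondition (not (2*h > 3*h + h + 6 and h != 2*h - 7)) and tot + 4 >= 2*h - 8 must hold; in canonical form it is (not (2*h < -6 and h != 7)) and tot >= 2*h - 12.
Before tot := h - 7: (not (2*h < -6 and h != 7)) and h <= 5
Before h := 2*h + 3: (not (4*h < -12 and 2*h != 4)) and 2*h <= 2
Answer: WP = (not (4*h < -12 and 2*h != 4)) and 2*h <= 2


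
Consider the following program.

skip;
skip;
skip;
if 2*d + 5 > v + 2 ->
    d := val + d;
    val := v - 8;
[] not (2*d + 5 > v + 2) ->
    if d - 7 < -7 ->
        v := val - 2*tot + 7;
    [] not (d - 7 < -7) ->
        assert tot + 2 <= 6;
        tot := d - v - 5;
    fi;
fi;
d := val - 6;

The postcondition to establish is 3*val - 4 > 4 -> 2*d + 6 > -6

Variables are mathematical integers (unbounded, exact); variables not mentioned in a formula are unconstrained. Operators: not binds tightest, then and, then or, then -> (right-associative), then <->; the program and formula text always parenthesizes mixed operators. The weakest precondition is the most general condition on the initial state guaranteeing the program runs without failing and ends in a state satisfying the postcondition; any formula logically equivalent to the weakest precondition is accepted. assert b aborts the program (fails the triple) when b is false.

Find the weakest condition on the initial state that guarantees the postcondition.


Working backward. After the program, the postcondition 3*val - 4 > 4 -> 2*d + 6 > -6 must hold; in canonical form it is 3*val > 8 -> 2*d > -12.
Before d := val - 6: 3*val > 8 -> 2*val > 0
Then branch requires 3*v > 32 -> 2*v > 16; else branch requires (d < 0 -> (3*val > 8 -> 2*val > 0)) and ((not (d < 0)) -> (tot <= 4 and (3*val > 8 -> 2*val > 0))).
Before the if: (2*d > v - 3 -> (3*v > 32 -> 2*v > 16)) and ((not (2*d > v - 3)) -> ((d < 0 -> (3*val > 8 -> 2*val > 0)) and ((not (d < 0)) -> (tot <= 4 and (3*val > 8 -> 2*val > 0)))))
Before skip: (2*d > v - 3 -> (3*v > 32 -> 2*v > 16)) and ((not (2*d > v - 3)) -> ((d < 0 -> (3*val > 8 -> 2*val > 0)) and ((not (d < 0)) -> (tot <= 4 and (3*val > 8 -> 2*val > 0)))))
Before skip: (2*d > v - 3 -> (3*v > 32 -> 2*v > 16)) and ((not (2*d > v - 3)) -> ((d < 0 -> (3*val > 8 -> 2*val > 0)) and ((not (d < 0)) -> (tot <= 4 and (3*val > 8 -> 2*val > 0)))))
Before skip: (2*d > v - 3 -> (3*v > 32 -> 2*v > 16)) and ((not (2*d > v - 3)) -> ((d < 0 -> (3*val > 8 -> 2*val > 0)) and ((not (d < 0)) -> (tot <= 4 and (3*val > 8 -> 2*val > 0)))))
Answer: WP = (2*d > v - 3 -> (3*v > 32 -> 2*v > 16)) and ((not (2*d > v - 3)) -> ((d < 0 -> (3*val > 8 -> 2*val > 0)) and ((not (d < 0)) -> (tot <= 4 and (3*val > 8 -> 2*val > 0)))))


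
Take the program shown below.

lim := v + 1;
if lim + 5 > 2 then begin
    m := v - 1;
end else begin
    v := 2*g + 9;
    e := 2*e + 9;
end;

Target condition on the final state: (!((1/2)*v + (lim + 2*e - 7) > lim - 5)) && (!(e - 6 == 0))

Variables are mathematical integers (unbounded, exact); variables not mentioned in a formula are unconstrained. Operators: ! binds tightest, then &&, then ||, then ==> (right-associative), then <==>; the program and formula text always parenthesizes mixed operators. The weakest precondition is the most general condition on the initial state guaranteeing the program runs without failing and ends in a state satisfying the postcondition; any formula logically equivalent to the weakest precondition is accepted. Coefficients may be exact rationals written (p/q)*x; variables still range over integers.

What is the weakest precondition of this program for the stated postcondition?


Working backward. After the program, the postcondition (!((1/2)*v + (lim + 2*e - 7) > lim - 5)) && (!(e - 6 == 0)) must hold; in canonical form it is (!(2*e + (1/2)*v > 2)) && (!(e == 6)).
Then branch requires (!(2*e + (1/2)*v > 2)) && (!(e == 6)); else branch requires (!(4*e + g > -41/2)) && (!(2*e == -3)).
Before the if: (lim > -3 ==> ((!(2*e + (1/2)*v > 2)) && (!(e == 6)))) && ((!(lim > -3)) ==> ((!(4*e + g > -41/2)) && (!(2*e == -3))))
Before lim := v + 1: (v > -4 ==> ((!(2*e + (1/2)*v > 2)) && (!(e == 6)))) && ((!(v > -4)) ==> ((!(4*e + g > -41/2)) && (!(2*e == -3))))
Answer: WP = (v > -4 ==> ((!(2*e + (1/2)*v > 2)) && (!(e == 6)))) && ((!(v > -4)) ==> ((!(4*e + g > -41/2)) && (!(2*e == -3))))


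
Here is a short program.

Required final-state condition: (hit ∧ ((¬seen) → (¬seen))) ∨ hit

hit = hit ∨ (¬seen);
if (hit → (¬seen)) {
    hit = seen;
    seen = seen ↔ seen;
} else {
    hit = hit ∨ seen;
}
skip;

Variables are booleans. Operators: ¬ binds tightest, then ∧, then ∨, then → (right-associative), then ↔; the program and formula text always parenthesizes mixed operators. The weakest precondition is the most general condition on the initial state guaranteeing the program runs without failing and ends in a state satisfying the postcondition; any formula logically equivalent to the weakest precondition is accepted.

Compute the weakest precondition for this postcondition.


Working backward. After the program, the postcondition (hit ∧ ((¬seen) → (¬seen))) ∨ hit must hold; in canonical form it is hit.
Before skip: hit
Then branch requires seen; else branch requires hit ∨ seen.
Before the if: ((hit → (¬seen)) → seen) ∧ ((¬(hit → (¬seen))) → (hit ∨ seen))
Before hit := hit ∨ (¬seen): ((hit ∨ (¬seen)) → (¬seen)) → seen
Answer: WP = ((hit ∨ (¬seen)) → (¬seen)) → seen


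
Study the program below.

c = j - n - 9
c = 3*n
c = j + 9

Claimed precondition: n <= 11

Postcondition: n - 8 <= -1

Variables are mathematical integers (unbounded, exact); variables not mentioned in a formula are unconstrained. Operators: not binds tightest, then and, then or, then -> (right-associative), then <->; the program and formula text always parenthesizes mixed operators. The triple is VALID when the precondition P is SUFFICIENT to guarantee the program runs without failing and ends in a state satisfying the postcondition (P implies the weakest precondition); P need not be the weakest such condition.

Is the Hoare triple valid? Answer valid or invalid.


Working backward. After the program, the postcondition n - 8 <= -1 must hold; in canonical form it is n <= 7.
Before c := j + 9: n <= 7
Before c := 3*n: n <= 7
Before c := j - n - 9: n <= 7
The weakest precondition is n <= 7.
Check whether n <= 11 implies it.
Countermodel: at the initial state n = 8, the precondition holds but the weakest precondition fails.
Answer: invalid


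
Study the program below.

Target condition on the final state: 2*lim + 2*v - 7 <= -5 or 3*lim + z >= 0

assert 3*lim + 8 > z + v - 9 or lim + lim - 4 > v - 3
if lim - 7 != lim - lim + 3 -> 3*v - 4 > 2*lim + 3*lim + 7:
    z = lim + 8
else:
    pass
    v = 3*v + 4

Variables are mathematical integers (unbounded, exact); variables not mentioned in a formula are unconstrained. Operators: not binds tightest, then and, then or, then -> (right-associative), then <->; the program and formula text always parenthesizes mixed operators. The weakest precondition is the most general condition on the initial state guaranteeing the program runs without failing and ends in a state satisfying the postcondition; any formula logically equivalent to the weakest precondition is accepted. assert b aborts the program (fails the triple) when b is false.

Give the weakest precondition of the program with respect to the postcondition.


Working backward. After the program, the postcondition 2*lim + 2*v - 7 <= -5 or 3*lim + z >= 0 must hold; in canonical form it is 2*lim + 2*v <= 2 or 3*lim + z >= 0.
Then branch requires 2*lim + 2*v <= 2 or 4*lim >= -8; else branch requires 2*lim + 6*v <= -6 or 3*lim + z >= 0.
Before the if: ((lim != 10 -> 3*v > 5*lim + 11) -> (2*lim + 2*v <= 2 or 4*lim >= -8)) and ((not (lim != 10 -> 3*v > 5*lim + 11)) -> (2*lim + 6*v <= -6 or 3*lim + z >= 0))
Before assert 3*lim + 8 > z + v - 9 or lim + lim - 4 > v - 3: (3*lim > v + z - 17 or 2*lim > v + 1) and ((lim != 10 -> 3*v > 5*lim + 11) -> (2*lim + 2*v <= 2 or 4*lim >= -8)) and ((not (lim != 10 -> 3*v > 5*lim + 11)) -> (2*lim + 6*v <= -6 or 3*lim + z >= 0))
Answer: WP = (3*lim > v + z - 17 or 2*lim > v + 1) and ((lim != 10 -> 3*v > 5*lim + 11) -> (2*lim + 2*v <= 2 or 4*lim >= -8)) and ((not (lim != 10 -> 3*v > 5*lim + 11)) -> (2*lim + 6*v <= -6 or 3*lim + z >= 0))


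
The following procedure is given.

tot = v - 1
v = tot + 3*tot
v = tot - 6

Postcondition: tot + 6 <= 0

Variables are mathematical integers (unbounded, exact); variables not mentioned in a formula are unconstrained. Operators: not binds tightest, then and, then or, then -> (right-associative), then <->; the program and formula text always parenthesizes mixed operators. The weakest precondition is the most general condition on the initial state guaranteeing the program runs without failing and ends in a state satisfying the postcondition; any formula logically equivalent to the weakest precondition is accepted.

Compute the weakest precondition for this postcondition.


Working backward. After the program, the postcondition tot + 6 <= 0 must hold; in canonical form it is tot <= -6.
Before v := tot - 6: tot <= -6
Before v := tot + 3*tot: tot <= -6
Before tot := v - 1: v <= -5
Answer: WP = v <= -5


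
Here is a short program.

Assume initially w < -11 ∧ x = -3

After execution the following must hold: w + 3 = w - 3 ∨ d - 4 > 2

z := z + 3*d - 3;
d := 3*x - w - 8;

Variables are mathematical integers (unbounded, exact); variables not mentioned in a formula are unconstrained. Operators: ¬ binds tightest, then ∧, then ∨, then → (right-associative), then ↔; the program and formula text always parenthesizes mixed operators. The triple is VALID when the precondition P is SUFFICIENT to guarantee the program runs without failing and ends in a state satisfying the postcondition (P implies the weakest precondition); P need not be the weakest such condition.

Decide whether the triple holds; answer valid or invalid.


Working backward. After the program, the postcondition w + 3 = w - 3 ∨ d - 4 > 2 must hold; in canonical form it is d > 6.
Before d := 3*x - w - 8: 3*x > w + 14
Before z := z + 3*d - 3: 3*x > w + 14
The weakest precondition is 3*x > w + 14.
Check whether w < -11 ∧ x = -3 implies it.
Countermodel: at the initial state w = -23, x = -3, the precondition holds but the weakest precondition fails.
Answer: invalid


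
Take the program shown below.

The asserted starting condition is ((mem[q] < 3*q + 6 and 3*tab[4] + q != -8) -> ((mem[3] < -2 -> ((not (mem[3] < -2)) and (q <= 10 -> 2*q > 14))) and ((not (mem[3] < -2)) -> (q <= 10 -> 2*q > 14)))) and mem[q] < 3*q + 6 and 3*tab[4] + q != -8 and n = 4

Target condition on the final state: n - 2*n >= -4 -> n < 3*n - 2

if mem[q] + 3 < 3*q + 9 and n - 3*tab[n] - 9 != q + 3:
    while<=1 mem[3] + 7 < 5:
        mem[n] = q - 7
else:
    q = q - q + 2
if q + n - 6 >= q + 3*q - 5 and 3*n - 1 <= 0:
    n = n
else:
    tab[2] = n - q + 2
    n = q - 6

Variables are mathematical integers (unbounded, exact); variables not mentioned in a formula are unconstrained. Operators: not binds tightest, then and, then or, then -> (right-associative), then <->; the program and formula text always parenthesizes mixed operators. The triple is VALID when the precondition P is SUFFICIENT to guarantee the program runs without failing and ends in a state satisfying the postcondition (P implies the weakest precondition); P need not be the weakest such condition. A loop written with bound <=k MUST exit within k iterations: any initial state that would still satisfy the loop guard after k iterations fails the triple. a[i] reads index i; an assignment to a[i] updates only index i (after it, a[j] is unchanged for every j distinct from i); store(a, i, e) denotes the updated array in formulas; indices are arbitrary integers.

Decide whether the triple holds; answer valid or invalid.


Working backward. After the program, the postcondition n - 2*n >= -4 -> n < 3*n - 2 must hold; in canonical form it is n <= 4 -> 2*n > 2.
Then branch requires n <= 4 -> 2*n > 2; else branch requires q <= 10 -> 2*q > 14.
Before the if: ((n >= 3*q + 1 and 3*n <= 1) -> (n <= 4 -> 2*n > 2)) and ((not (n >= 3*q + 1 and 3*n <= 1)) -> (q <= 10 -> 2*q > 14))
Then branch requires (mem[3] < -2 -> ((not (store(mem, n, q - 7)[3] < -2)) and ((n >= 3*q + 1 and 3*n <= 1) -> (n <= 4 -> 2*n > 2)) and ((not (n >= 3*q + 1 and 3*n <= 1)) -> (q <= 10 -> 2*q > 14)))) and ((not (mem[3] < -2)) -> (((n >= 3*q + 1 and 3*n <= 1) -> (n <= 4 -> 2*n > 2)) and ((not (n >= 3*q + 1 and 3*n <= 1)) -> (q <= 10 -> 2*q > 14)))); else branch requires ((n >= 7 and 3*n <= 1) -> (n <= 4 -> 2*n > 2)) and n >= 7 and 3*n <= 1.
Before the if: ((mem[q] < 3*q + 6 and n != 3*tab[n] + q + 12) -> ((mem[3] < -2 -> ((not (store(mem, n, q - 7)[3] < -2)) and ((n >= 3*q + 1 and 3*n <= 1) -> (n <= 4 -> 2*n > 2)) and ((not (n >= 3*q + 1 and 3*n <= 1)) -> (q <= 10 -> 2*q > 14)))) and ((not (mem[3] < -2)) -> (((n >= 3*q + 1 and 3*n <= 1) -> (n <= 4 -> 2*n > 2)) and ((not (n >= 3*q + 1 and 3*n <= 1)) -> (q <= 10 -> 2*q > 14)))))) and ((not (mem[q] < 3*q + 6 and n != 3*tab[n] + q + 12)) -> (((n >= 7 and 3*n <= 1) -> (n <= 4 -> 2*n > 2)) and n >= 7 and 3*n <= 1))
The weakest precondition is ((mem[q] < 3*q + 6 and n != 3*tab[n] + q + 12) -> ((mem[3] < -2 -> ((not (store(mem, n, q - 7)[3] < -2)) and ((n >= 3*q + 1 and 3*n <= 1) -> (n <= 4 -> 2*n > 2)) and ((not (n >= 3*q + 1 and 3*n <= 1)) -> (q <= 10 -> 2*q > 14)))) and ((not (mem[3] < -2)) -> (((n >= 3*q + 1 and 3*n <= 1) -> (n <= 4 -> 2*n > 2)) and ((not (n >= 3*q + 1 and 3*n <= 1)) -> (q <= 10 -> 2*q > 14)))))) and ((not (mem[q] < 3*q + 6 and n != 3*tab[n] + q + 12)) -> (((n >= 7 and 3*n <= 1) -> (n <= 4 -> 2*n > 2)) and n >= 7 and 3*n <= 1)).
Check whether ((mem[q] < 3*q + 6 and 3*tab[4] + q != -8) -> ((mem[3] < -2 -> ((not (mem[3] < -2)) and (q <= 10 -> 2*q > 14))) and ((not (mem[3] < -2)) -> (q <= 10 -> 2*q > 14)))) and mem[q] < 3*q + 6 and 3*tab[4] + q != -8 and n = 4 implies it.
Every state satisfying the precondition satisfies the weakest precondition: the implication holds.
Answer: valid


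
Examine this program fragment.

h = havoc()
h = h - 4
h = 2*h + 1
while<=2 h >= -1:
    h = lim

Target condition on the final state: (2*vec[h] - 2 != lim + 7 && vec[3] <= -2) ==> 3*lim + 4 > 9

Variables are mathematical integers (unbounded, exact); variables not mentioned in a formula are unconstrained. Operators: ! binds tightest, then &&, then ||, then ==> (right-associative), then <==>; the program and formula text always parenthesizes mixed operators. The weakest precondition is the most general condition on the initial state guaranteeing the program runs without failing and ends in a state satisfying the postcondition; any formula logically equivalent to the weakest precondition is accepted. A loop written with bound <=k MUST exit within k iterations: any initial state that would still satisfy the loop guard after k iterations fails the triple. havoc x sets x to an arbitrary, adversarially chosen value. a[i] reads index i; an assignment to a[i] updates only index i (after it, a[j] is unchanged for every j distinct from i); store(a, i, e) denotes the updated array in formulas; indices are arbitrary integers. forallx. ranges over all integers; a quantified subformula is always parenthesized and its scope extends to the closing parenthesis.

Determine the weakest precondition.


Working backward. After the program, the postcondition (2*vec[h] - 2 != lim + 7 && vec[3] <= -2) ==> 3*lim + 4 > 9 must hold; in canonical form it is (2*vec[h] != lim + 9 && vec[3] <= -2) ==> 3*lim > 5.
Before the loop (bound <=2), unroll the exhaustion recursion (WP_0 = exit-now case; WP_j = one more guarded iteration, up to j = 2):
  WP_0: (!(h >= -1)) && ((2*vec[h] != lim + 9 && vec[3] <= -2) ==> 3*lim > 5)
  WP_1: (h >= -1 ==> ((!(lim >= -1)) && ((2*vec[lim] != lim + 9 && vec[3] <= -2) ==> 3*lim > 5))) && ((!(h >= -1)) ==> ((2*vec[h] != lim + 9 && vec[3] <= -2) ==> 3*lim > 5))
  WP_2: (h >= -1 ==> ((lim >= -1 ==> ((!(lim >= -1)) && ((2*vec[lim] != lim + 9 && vec[3] <= -2) ==> 3*lim > 5))) && ((!(lim >= -1)) ==> ((2*vec[lim] != lim + 9 && vec[3] <= -2) ==> 3*lim > 5)))) && ((!(h >= -1)) ==> ((2*vec[h] != lim + 9 && vec[3] <= -2) ==> 3*lim > 5))
So before the loop: (h >= -1 ==> ((lim >= -1 ==> ((!(lim >= -1)) && ((2*vec[lim] != lim + 9 && vec[3] <= -2) ==> 3*lim > 5))) && ((!(lim >= -1)) ==> ((2*vec[lim] != lim + 9 && vec[3] <= -2) ==> 3*lim > 5)))) && ((!(h >= -1)) ==> ((2*vec[h] != lim + 9 && vec[3] <= -2) ==> 3*lim > 5))
Before h := 2*h + 1: (2*h >= -2 ==> ((lim >= -1 ==> ((!(lim >= -1)) && ((2*vec[lim] != lim + 9 && vec[3] <= -2) ==> 3*lim > 5))) && ((!(lim >= -1)) ==> ((2*vec[lim] != lim + 9 && vec[3] <= -2) ==> 3*lim > 5)))) && ((!(2*h >= -2)) ==> ((2*vec[2*h + 1] != lim + 9 && vec[3] <= -2) ==> 3*lim > 5))
Before h := h - 4: (2*h >= 6 ==> ((lim >= -1 ==> ((!(lim >= -1)) && ((2*vec[lim] != lim + 9 && vec[3] <= -2) ==> 3*lim > 5))) && ((!(lim >= -1)) ==> ((2*vec[lim] != lim + 9 && vec[3] <= -2) ==> 3*lim > 5)))) && ((!(2*h >= 6)) ==> ((2*vec[2*h - 7] != lim + 9 && vec[3] <= -2) ==> 3*lim > 5))
Before havoc h: forall h_1. ((2*h_1 >= 6 ==> ((lim >= -1 ==> ((!(lim >= -1)) && ((2*vec[lim] != lim + 9 && vec[3] <= -2) ==> 3*lim > 5))) && ((!(lim >= -1)) ==> ((2*vec[lim] != lim + 9 && vec[3] <= -2) ==> 3*lim > 5)))) && ((!(2*h_1 >= 6)) ==> ((2*vec[2*h_1 - 7] != lim + 9 && vec[3] <= -2) ==> 3*lim > 5)))
Answer: WP = forall h_1. ((2*h_1 >= 6 ==> ((lim >= -1 ==> ((!(lim >= -1)) && ((2*vec[lim] != lim + 9 && vec[3] <= -2) ==> 3*lim > 5))) && ((!(lim >= -1)) ==> ((2*vec[lim] != lim + 9 && vec[3] <= -2) ==> 3*lim > 5)))) && ((!(2*h_1 >= 6)) ==> ((2*vec[2*h_1 - 7] != lim + 9 && vec[3] <= -2) ==> 3*lim > 5)))


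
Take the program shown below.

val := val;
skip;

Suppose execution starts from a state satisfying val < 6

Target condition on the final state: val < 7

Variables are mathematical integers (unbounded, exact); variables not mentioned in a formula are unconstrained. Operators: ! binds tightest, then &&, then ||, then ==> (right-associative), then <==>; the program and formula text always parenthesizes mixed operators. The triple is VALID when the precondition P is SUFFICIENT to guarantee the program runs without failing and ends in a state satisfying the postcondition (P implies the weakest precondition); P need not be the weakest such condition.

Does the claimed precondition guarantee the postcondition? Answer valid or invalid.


Working backward. After the program, val < 7 must hold.
Before skip: val < 7
Before val := val: val < 7
The weakest precondition is val < 7.
Check whether val < 6 implies it.
Every state satisfying the precondition satisfies the weakest precondition: the implication holds.
Answer: valid


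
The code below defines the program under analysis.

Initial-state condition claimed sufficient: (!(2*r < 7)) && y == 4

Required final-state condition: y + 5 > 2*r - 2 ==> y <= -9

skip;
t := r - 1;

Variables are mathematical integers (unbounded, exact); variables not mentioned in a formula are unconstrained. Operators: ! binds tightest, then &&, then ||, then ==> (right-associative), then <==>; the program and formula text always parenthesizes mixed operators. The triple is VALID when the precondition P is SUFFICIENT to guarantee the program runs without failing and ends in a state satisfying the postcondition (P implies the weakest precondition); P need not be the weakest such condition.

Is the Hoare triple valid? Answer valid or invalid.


Working backward. After the program, the postcondition y + 5 > 2*r - 2 ==> y <= -9 must hold; in canonical form it is y > 2*r - 7 ==> y <= -9.
Before t := r - 1: y > 2*r - 7 ==> y <= -9
Before skip: y > 2*r - 7 ==> y <= -9
The weakest precondition is y > 2*r - 7 ==> y <= -9.
Check whether (!(2*r < 7)) && y == 4 implies it.
Countermodel: at the initial state r = 4, y = 4, the precondition holds but the weakest precondition fails.
Answer: invalid


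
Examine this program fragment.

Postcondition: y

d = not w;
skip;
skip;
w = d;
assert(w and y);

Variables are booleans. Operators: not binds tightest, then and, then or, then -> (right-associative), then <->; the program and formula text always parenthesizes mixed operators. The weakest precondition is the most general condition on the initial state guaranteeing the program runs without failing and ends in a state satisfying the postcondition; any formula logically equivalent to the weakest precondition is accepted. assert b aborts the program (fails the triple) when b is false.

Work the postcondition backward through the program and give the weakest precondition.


Working backward. After the program, y must hold.
Before assert w and y: w and y
Before w := d: d and y
Before skip: d and y
Before skip: d and y
Before d := not w: (not w) and y
Answer: WP = (not w) and y


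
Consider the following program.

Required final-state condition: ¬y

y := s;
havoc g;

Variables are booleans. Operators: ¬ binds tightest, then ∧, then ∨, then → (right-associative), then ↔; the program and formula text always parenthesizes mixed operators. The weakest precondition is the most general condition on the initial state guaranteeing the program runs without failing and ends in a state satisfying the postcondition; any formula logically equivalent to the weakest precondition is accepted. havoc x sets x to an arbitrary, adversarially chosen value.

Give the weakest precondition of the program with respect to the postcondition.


Working backward. After the program, ¬y must hold.
Before havoc g: ¬y
Before y := s: ¬s
Answer: WP = ¬s


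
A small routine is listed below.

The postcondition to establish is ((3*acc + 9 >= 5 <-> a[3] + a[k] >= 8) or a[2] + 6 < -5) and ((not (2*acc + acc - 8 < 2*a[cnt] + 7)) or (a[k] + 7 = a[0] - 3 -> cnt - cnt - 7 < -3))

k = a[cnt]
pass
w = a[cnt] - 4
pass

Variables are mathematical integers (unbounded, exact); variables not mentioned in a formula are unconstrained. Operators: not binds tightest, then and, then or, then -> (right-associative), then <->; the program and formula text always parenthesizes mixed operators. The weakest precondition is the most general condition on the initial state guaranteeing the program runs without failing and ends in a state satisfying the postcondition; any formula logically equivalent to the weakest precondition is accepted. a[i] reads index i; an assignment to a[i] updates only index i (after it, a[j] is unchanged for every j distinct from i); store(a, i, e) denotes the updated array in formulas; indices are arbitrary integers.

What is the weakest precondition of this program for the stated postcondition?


Working backward. After the program, the postcondition ((3*acc + 9 >= 5 <-> a[3] + a[k] >= 8) or a[2] + 6 < -5) and ((not (2*acc + acc - 8 < 2*a[cnt] + 7)) or (a[k] + 7 = a[0] - 3 -> cnt - cnt - 7 < -3)) must hold; in canonical form it is (3*acc >= -4 <-> a[3] + a[k] >= 8) or a[2] < -11.
Before skip: (3*acc >= -4 <-> a[3] + a[k] >= 8) or a[2] < -11
Before w := a[cnt] - 4: (3*acc >= -4 <-> a[3] + a[k] >= 8) or a[2] < -11
Before skip: (3*acc >= -4 <-> a[3] + a[k] >= 8) or a[2] < -11
Before k := a[cnt]: (3*acc >= -4 <-> a[3] + a[a[cnt]] >= 8) or a[2] < -11
Answer: WP = (3*acc >= -4 <-> a[3] + a[a[cnt]] >= 8) or a[2] < -11


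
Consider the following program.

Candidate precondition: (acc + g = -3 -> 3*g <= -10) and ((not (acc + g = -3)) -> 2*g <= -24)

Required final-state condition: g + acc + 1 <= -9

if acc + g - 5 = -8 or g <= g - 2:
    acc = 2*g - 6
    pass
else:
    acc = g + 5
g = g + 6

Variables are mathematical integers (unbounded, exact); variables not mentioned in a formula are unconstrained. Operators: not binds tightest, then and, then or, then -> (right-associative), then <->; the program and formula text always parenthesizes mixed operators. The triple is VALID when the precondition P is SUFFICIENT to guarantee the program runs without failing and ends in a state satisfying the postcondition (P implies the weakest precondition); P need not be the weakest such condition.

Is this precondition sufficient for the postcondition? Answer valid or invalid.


Working backward. After the program, the postcondition g + acc + 1 <= -9 must hold; in canonical form it is acc + g <= -10.
Before g := g + 6: acc + g <= -16
Then branch requires 3*g <= -10; else branch requires 2*g <= -21.
Before the if: (acc + g = -3 -> 3*g <= -10) and ((not (acc + g = -3)) -> 2*g <= -21)
The weakest precondition is (acc + g = -3 -> 3*g <= -10) and ((not (acc + g = -3)) -> 2*g <= -21).
Check whether (acc + g = -3 -> 3*g <= -10) and ((not (acc + g = -3)) -> 2*g <= -24) implies it.
Every state satisfying the precondition satisfies the weakest precondition: the implication holds.
Answer: valid


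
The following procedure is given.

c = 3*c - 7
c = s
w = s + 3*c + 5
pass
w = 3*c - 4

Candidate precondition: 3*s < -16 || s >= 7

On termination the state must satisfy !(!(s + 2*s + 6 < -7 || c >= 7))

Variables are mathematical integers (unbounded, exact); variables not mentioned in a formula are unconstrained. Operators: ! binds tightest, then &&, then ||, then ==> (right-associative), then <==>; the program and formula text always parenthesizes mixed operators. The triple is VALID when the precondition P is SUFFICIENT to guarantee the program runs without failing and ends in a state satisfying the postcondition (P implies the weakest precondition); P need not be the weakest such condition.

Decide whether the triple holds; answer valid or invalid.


Working backward. After the program, the postcondition !(!(s + 2*s + 6 < -7 || c >= 7)) must hold; in canonical form it is 3*s < -13 || c >= 7.
Before w := 3*c - 4: 3*s < -13 || c >= 7
Before skip: 3*s < -13 || c >= 7
Before w := s + 3*c + 5: 3*s < -13 || c >= 7
Before c := s: 3*s < -13 || s >= 7
Before c := 3*c - 7: 3*s < -13 || s >= 7
The weakest precondition is 3*s < -13 || s >= 7.
Check whether 3*s < -16 || s >= 7 implies it.
Every state satisfying the precondition satisfies the weakest precondition: the implication holds.
Answer: valid


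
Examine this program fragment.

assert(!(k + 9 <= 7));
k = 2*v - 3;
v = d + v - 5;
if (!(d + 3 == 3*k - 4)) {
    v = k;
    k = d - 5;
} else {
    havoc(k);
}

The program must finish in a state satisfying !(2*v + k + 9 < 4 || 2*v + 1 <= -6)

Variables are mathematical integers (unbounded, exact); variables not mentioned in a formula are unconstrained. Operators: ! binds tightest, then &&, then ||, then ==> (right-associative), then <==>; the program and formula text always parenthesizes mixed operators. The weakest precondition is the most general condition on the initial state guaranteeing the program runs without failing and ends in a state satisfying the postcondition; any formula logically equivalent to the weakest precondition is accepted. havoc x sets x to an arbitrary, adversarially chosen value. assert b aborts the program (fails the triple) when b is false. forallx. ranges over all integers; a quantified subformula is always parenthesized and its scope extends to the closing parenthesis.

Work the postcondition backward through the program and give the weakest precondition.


Working backward. After the program, the postcondition !(2*v + k + 9 < 4 || 2*v + 1 <= -6) must hold; in canonical form it is !(k + 2*v < -5 || 2*v <= -7).
Then branch requires !(d + 2*k < 0 || 2*k <= -7); else branch requires forall k_1. (!(k_1 + 2*v < -5 || 2*v <= -7)).
Before the if: ((!(d == 3*k - 7)) ==> (!(d + 2*k < 0 || 2*k <= -7))) && (d == 3*k - 7 ==> (forall k_1. (!(k_1 + 2*v < -5 || 2*v <= -7))))
Before v := d + v - 5: ((!(d == 3*k - 7)) ==> (!(d + 2*k < 0 || 2*k <= -7))) && (d == 3*k - 7 ==> (forall k_1. (!(2*d + k_1 + 2*v < 5 || 2*d + 2*v <= 3))))
Before k := 2*v - 3: ((!(d == 6*v - 16)) ==> (!(d + 4*v < 6 || 4*v <= -1))) && (d == 6*v - 16 ==> (forall k_1. (!(2*d + k_1 + 2*v < 5 || 2*d + 2*v <= 3))))
Before assert !(k + 9 <= 7): (!(k <= -2)) && ((!(d == 6*v - 16)) ==> (!(d + 4*v < 6 || 4*v <= -1))) && (d == 6*v - 16 ==> (forall k_1. (!(2*d + k_1 + 2*v < 5 || 2*d + 2*v <= 3))))
Answer: WP = (!(k <= -2)) && ((!(d == 6*v - 16)) ==> (!(d + 4*v < 6 || 4*v <= -1))) && (d == 6*v - 16 ==> (forall k_1. (!(2*d + k_1 + 2*v < 5 || 2*d + 2*v <= 3))))


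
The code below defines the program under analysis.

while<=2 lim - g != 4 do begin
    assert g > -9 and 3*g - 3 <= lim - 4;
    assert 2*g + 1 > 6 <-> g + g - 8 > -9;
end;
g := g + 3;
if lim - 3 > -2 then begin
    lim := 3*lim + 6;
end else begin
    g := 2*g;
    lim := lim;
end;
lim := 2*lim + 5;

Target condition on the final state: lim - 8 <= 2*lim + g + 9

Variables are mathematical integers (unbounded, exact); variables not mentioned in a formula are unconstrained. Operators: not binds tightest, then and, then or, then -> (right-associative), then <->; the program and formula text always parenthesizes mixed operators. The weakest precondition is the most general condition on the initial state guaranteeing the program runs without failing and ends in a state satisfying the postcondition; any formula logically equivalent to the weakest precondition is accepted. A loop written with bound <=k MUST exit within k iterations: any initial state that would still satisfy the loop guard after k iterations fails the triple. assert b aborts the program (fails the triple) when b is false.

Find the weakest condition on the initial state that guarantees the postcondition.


Working backward. After the program, the postcondition lim - 8 <= 2*lim + g + 9 must hold; in canonical form it is g + lim >= -17.
Before lim := 2*lim + 5: g + 2*lim >= -22
Then branch requires g + 6*lim >= -34; else branch requires 2*g + 2*lim >= -22.
Before the if: (lim > 1 -> g + 6*lim >= -34) and ((not (lim > 1)) -> 2*g + 2*lim >= -22)
Before g := g + 3: (lim > 1 -> g + 6*lim >= -37) and ((not (lim > 1)) -> 2*g + 2*lim >= -28)
Before the loop (bound <=2), unroll the exhaustion recursion (WP_0 = exit-now case; WP_j = one more guarded iteration, up to j = 2):
  WP_0: (not (lim != g + 4)) and (lim > 1 -> g + 6*lim >= -37) and ((not (lim > 1)) -> 2*g + 2*lim >= -28)
  WP_1: (lim != g + 4 -> (g > -9 and 3*g <= lim - 1 and (2*g > 5 <-> 2*g > -1) and (not (lim != g + 4)) and (lim > 1 -> g + 6*lim >= -37) and ((not (lim > 1)) -> 2*g + 2*lim >= -28))) and ((not (lim != g + 4)) -> ((lim > 1 -> g + 6*lim >= -37) and ((not (lim > 1)) -> 2*g + 2*lim >= -28)))
  WP_2: (lim != g + 4 -> (g > -9 and 3*g <= lim - 1 and (2*g > 5 <-> 2*g > -1) and (lim != g + 4 -> (g > -9 and 3*g <= lim - 1 and (2*g > 5 <-> 2*g > -1) and (not (lim != g + 4)) and (lim > 1 -> g + 6*lim >= -37) and ((not (lim > 1)) -> 2*g + 2*lim >= -28))) and ((not (lim != g + 4)) -> ((lim > 1 -> g + 6*lim >= -37) and ((not (lim > 1)) -> 2*g + 2*lim >= -28))))) and ((not (lim != g + 4)) -> ((lim > 1 -> g + 6*lim >= -37) and ((not (lim > 1)) -> 2*g + 2*lim >= -28)))
So before the loop: (lim != g + 4 -> (g > -9 and 3*g <= lim - 1 and (2*g > 5 <-> 2*g > -1) and (lim != g + 4 -> (g > -9 and 3*g <= lim - 1 and (2*g > 5 <-> 2*g > -1) and (not (lim != g + 4)) and (lim > 1 -> g + 6*lim >= -37) and ((not (lim > 1)) -> 2*g + 2*lim >= -28))) and ((not (lim != g + 4)) -> ((lim > 1 -> g + 6*lim >= -37) and ((not (lim > 1)) -> 2*g + 2*lim >= -28))))) and ((not (lim != g + 4)) -> ((lim > 1 -> g + 6*lim >= -37) and ((not (lim > 1)) -> 2*g + 2*lim >= -28)))
Answer: WP = (lim != g + 4 -> (g > -9 and 3*g <= lim - 1 and (2*g > 5 <-> 2*g > -1) and (lim != g + 4 -> (g > -9 and 3*g <= lim - 1 and (2*g > 5 <-> 2*g > -1) and (not (lim != g + 4)) and (lim > 1 -> g + 6*lim >= -37) and ((not (lim > 1)) -> 2*g + 2*lim >= -28))) and ((not (lim != g + 4)) -> ((lim > 1 -> g + 6*lim >= -37) and ((not (lim > 1)) -> 2*g + 2*lim >= -28))))) and ((not (lim != g + 4)) -> ((lim > 1 -> g + 6*lim >= -37) and ((not (lim > 1)) -> 2*g + 2*lim >= -28)))


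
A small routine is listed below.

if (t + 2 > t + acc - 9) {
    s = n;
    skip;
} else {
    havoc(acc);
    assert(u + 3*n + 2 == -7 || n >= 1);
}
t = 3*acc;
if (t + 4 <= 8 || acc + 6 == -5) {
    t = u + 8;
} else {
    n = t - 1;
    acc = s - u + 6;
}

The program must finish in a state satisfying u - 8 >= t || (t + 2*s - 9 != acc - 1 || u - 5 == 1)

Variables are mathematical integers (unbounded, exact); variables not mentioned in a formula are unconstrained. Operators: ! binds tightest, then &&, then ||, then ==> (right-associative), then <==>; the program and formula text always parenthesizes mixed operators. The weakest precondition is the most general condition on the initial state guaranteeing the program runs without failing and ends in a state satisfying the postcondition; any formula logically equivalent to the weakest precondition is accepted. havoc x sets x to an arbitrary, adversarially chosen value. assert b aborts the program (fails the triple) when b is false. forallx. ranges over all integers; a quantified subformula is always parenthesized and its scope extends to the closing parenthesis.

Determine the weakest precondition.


Working backward. After the program, the postcondition u - 8 >= t || (t + 2*s - 9 != acc - 1 || u - 5 == 1) must hold; in canonical form it is u >= t + 8 || 2*s + t != acc + 8 || u == 6.
Then branch requires 2*s + u != acc || u == 6; else branch requires u >= t + 8 || s + t + u != 14 || u == 6.
Before the if: ((t <= 4 || acc == -11) ==> (2*s + u != acc || u == 6)) && ((!(t <= 4 || acc == -11)) ==> (u >= t + 8 || s + t + u != 14 || u == 6))
Before t := 3*acc: ((3*acc <= 4 || acc == -11) ==> (2*s + u != acc || u == 6)) && ((!(3*acc <= 4 || acc == -11)) ==> (u >= 3*acc + 8 || 3*acc + s + u != 14 || u == 6))
Then branch requires ((3*acc <= 4 || acc == -11) ==> (2*n + u != acc || u == 6)) && ((!(3*acc <= 4 || acc == -11)) ==> (u >= 3*acc + 8 || 3*acc + n + u != 14 || u == 6)); else branch requires forall acc_1. ((3*n + u == -9 || n >= 1) && ((3*acc_1 <= 4 || acc_1 == -11) ==> (2*s + u != acc_1 || u == 6)) && ((!(3*acc_1 <= 4 || acc_1 == -11)) ==> (u >= 3*acc_1 + 8 || 3*acc_1 + s + u != 14 || u == 6))).
Before the if: (acc < 11 ==> (((3*acc <= 4 || acc == -11) ==> (2*n + u != acc || u == 6)) && ((!(3*acc <= 4 || acc == -11)) ==> (u >= 3*acc + 8 || 3*acc + n + u != 14 || u == 6)))) && ((!(acc < 11)) ==> (forall acc_1. ((3*n + u == -9 || n >= 1) && ((3*acc_1 <= 4 || acc_1 == -11) ==> (2*s + u != acc_1 || u == 6)) && ((!(3*acc_1 <= 4 || acc_1 == -11)) ==> (u >= 3*acc_1 + 8 || 3*acc_1 + s + u != 14 || u == 6)))))
Answer: WP = (acc < 11 ==> (((3*acc <= 4 || acc == -11) ==> (2*n + u != acc || u == 6)) && ((!(3*acc <= 4 || acc == -11)) ==> (u >= 3*acc + 8 || 3*acc + n + u != 14 || u == 6)))) && ((!(acc < 11)) ==> (forall acc_1. ((3*n + u == -9 || n >= 1) && ((3*acc_1 <= 4 || acc_1 == -11) ==> (2*s + u != acc_1 || u == 6)) && ((!(3*acc_1 <= 4 || acc_1 == -11)) ==> (u >= 3*acc_1 + 8 || 3*acc_1 + s + u != 14 || u == 6)))))


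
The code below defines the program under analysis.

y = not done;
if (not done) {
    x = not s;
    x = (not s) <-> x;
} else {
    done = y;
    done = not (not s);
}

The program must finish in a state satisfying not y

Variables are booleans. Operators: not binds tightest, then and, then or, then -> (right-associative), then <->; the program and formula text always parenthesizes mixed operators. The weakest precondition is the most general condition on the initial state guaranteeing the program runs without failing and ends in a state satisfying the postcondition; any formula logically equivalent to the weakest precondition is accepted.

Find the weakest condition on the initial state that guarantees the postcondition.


Working backward. After the program, not y must hold.
Then branch requires not y; else branch requires not y.
Before the if: ((not done) -> (not y)) and (done -> (not y))
Before y := not done: (not done) -> done
Answer: WP = (not done) -> done


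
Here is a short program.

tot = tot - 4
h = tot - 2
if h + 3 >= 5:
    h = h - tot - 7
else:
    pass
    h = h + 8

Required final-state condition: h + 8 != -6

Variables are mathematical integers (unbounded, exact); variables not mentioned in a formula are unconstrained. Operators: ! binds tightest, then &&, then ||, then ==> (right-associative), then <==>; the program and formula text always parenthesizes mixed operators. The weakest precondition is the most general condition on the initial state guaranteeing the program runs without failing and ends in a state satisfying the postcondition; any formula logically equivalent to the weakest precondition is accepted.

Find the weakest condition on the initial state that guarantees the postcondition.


Working backward. After the program, the postcondition h + 8 != -6 must hold; in canonical form it is h != -14.
Then branch requires h != tot - 7; else branch requires h != -22.
Before the if: (h >= 2 ==> h != tot - 7) && ((!(h >= 2)) ==> h != -22)
Before h := tot - 2: (!(tot >= 4)) ==> tot != -20
Before tot := tot - 4: (!(tot >= 8)) ==> tot != -16
Answer: WP = (!(tot >= 8)) ==> tot != -16


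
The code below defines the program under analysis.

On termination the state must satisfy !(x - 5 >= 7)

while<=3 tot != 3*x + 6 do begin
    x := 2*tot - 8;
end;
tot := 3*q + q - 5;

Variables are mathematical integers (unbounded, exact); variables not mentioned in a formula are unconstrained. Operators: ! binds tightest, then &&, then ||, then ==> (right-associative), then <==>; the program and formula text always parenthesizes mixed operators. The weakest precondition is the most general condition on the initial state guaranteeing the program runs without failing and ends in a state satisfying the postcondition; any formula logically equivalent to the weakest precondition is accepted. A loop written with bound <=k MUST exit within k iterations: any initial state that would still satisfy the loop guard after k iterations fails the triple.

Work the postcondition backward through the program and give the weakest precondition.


Working backward. After the program, the postcondition !(x - 5 >= 7) must hold; in canonical form it is !(x >= 12).
Before tot := 3*q + q - 5: !(x >= 12)
Before the loop (bound <=3), unroll the exhaustion recursion (WP_0 = exit-now case; WP_j = one more guarded iteration, up to j = 3):
  WP_0: (!(tot != 3*x + 6)) && (!(x >= 12))
  WP_1: (tot != 3*x + 6 ==> ((!(5*tot != 18)) && (!(2*tot >= 20)))) && ((!(tot != 3*x + 6)) ==> (!(x >= 12)))
  WP_2: (tot != 3*x + 6 ==> ((5*tot != 18 ==> ((!(5*tot != 18)) && (!(2*tot >= 20)))) && ((!(5*tot != 18)) ==> (!(2*tot >= 20))))) && ((!(tot != 3*x + 6)) ==> (!(x >= 12)))
  WP_3: (tot != 3*x + 6 ==> ((5*tot != 18 ==> ((5*tot != 18 ==> ((!(5*tot != 18)) && (!(2*tot >= 20)))) && ((!(5*tot != 18)) ==> (!(2*tot >= 20))))) && ((!(5*tot != 18)) ==> (!(2*tot >= 20))))) && ((!(tot != 3*x + 6)) ==> (!(x >= 12)))
So before the loop: (tot != 3*x + 6 ==> ((5*tot != 18 ==> ((5*tot != 18 ==> ((!(5*tot != 18)) && (!(2*tot >= 20)))) && ((!(5*tot != 18)) ==> (!(2*tot >= 20))))) && ((!(5*tot != 18)) ==> (!(2*tot >= 20))))) && ((!(tot != 3*x + 6)) ==> (!(x >= 12)))
Answer: WP = (tot != 3*x + 6 ==> ((5*tot != 18 ==> ((5*tot != 18 ==> ((!(5*tot != 18)) && (!(2*tot >= 20)))) && ((!(5*tot != 18)) ==> (!(2*tot >= 20))))) && ((!(5*tot != 18)) ==> (!(2*tot >= 20))))) && ((!(tot != 3*x + 6)) ==> (!(x >= 12)))
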